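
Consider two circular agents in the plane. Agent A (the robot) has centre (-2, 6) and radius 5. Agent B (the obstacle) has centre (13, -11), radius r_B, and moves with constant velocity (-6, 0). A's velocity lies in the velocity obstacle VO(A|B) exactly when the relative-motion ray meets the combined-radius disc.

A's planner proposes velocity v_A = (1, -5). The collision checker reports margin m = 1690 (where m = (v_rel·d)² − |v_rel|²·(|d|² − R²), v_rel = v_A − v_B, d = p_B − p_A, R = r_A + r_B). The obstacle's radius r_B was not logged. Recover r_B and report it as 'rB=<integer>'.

m = 1690
d = (15, -17);  v_rel = (7, -5),  |v_rel|² = 74
v_rel×d = (7)·(-17) − (-5)·(15) = -44
since m = R²·74 − (-44)²:  R² = (1936 + 1690) / 74 = 49
R = √49 = 7  ⇒  r_B = 7 − 5 = 2

rB=2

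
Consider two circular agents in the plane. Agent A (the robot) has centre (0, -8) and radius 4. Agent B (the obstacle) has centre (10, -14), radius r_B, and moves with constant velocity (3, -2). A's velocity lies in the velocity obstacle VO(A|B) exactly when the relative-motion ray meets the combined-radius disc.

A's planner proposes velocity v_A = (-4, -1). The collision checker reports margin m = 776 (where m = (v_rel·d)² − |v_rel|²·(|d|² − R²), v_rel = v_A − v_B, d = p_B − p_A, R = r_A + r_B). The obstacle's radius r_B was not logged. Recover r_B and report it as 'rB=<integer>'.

m = 776
d = (10, -6);  v_rel = (-7, 1),  |v_rel|² = 50
v_rel×d = (-7)·(-6) − (1)·(10) = 32
since m = R²·50 − 32²:  R² = (1024 + 776) / 50 = 36
R = √36 = 6  ⇒  r_B = 6 − 4 = 2

rB=2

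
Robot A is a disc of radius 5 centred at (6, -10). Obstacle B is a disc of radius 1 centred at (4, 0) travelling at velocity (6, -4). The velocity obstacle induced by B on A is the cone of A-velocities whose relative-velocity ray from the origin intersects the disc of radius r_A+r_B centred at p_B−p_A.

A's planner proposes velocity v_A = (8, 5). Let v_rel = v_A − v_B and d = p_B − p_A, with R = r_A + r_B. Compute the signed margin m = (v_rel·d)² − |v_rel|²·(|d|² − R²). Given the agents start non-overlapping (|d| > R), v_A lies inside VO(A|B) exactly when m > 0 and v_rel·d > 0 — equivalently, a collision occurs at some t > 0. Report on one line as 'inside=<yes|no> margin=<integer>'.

d = (-2, 10),  |d|² = 104;  R = 5+1 = 6,  c = 104−6² = 68
v_rel = (2, 9),  |v_rel|² = 85;  v_rel·d = (2)·(-2) + (9)·(10) = 86
85·t² − 172·t + 68 = 0  ⇒  m = 86² − 85·68 = 1616
m = 1616 > 0,  v_rel·d = 86 > 0  ⇒  inside

inside=yes margin=1616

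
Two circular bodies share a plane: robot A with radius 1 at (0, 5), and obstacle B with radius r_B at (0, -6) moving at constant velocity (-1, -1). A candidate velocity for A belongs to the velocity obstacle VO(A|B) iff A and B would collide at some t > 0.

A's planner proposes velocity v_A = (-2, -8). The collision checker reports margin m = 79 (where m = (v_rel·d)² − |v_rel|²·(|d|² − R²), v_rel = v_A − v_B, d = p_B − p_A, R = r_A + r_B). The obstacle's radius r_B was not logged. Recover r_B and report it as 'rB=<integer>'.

m = 79
d = (0, -11);  v_rel = (-1, -7),  |v_rel|² = 50
v_rel×d = (-1)·(-11) − (-7)·(0) = 11
since m = R²·50 − 11²:  R² = (121 + 79) / 50 = 4
R = √4 = 2  ⇒  r_B = 2 − 1 = 1

rB=1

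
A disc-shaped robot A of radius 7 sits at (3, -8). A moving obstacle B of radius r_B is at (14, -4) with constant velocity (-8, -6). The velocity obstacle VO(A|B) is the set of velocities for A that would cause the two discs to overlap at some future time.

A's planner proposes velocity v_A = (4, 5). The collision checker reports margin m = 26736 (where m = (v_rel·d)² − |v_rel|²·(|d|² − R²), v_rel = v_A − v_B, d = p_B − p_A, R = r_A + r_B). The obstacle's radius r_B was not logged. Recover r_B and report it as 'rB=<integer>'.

m = 26736
d = (11, 4);  v_rel = (12, 11),  |v_rel|² = 265
v_rel×d = (12)·(4) − (11)·(11) = -73
since m = R²·265 − (-73)²:  R² = (5329 + 26736) / 265 = 121
R = √121 = 11  ⇒  r_B = 11 − 7 = 4

rB=4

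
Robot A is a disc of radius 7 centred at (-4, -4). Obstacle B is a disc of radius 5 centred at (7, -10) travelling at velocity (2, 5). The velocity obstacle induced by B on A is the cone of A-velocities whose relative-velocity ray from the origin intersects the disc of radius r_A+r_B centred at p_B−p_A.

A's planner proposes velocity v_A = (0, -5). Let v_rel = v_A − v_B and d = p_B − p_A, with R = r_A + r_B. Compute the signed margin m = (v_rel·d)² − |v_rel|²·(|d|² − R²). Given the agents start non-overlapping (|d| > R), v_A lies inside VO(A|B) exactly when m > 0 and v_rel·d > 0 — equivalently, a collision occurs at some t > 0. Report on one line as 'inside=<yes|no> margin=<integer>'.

d = (11, -6),  |d|² = 157;  R = 7+5 = 12,  c = 157−12² = 13
v_rel = (-2, -10),  |v_rel|² = 104;  v_rel·d = (-2)·(11) + (-10)·(-6) = 38
104·t² − 76·t + 13 = 0  ⇒  m = 38² − 104·13 = 92
m = 92 > 0,  v_rel·d = 38 > 0  ⇒  inside

inside=yes margin=92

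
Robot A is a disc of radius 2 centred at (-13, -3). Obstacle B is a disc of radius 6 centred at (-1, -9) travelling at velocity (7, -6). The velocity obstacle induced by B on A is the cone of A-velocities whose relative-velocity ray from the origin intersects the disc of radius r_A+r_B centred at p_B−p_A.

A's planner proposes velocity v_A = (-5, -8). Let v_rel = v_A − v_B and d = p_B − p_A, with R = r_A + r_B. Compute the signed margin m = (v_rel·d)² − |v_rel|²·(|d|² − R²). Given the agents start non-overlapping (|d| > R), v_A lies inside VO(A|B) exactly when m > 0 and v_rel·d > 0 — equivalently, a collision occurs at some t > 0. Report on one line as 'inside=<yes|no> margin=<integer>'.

d = (12, -6),  |d|² = 180;  R = 2+6 = 8,  c = 180−8² = 116
v_rel = (-12, -2),  |v_rel|² = 148;  v_rel·d = (-12)·(12) + (-2)·(-6) = -132
148·t² + 264·t + 116 = 0  ⇒  m = (-132)² − 148·116 = 256
m = 256 > 0,  v_rel·d = -132 < 0  ⇒  outside

inside=no margin=256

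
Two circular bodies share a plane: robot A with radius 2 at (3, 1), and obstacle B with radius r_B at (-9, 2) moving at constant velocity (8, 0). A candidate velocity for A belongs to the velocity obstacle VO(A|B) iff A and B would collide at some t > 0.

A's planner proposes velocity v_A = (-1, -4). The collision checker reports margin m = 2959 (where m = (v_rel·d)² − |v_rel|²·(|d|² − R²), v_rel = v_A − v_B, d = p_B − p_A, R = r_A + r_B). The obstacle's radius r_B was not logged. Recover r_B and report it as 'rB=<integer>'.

m = 2959
d = (-12, 1);  v_rel = (-9, -4),  |v_rel|² = 97
v_rel×d = (-9)·(1) − (-4)·(-12) = -57
since m = R²·97 − (-57)²:  R² = (3249 + 2959) / 97 = 64
R = √64 = 8  ⇒  r_B = 8 − 2 = 6

rB=6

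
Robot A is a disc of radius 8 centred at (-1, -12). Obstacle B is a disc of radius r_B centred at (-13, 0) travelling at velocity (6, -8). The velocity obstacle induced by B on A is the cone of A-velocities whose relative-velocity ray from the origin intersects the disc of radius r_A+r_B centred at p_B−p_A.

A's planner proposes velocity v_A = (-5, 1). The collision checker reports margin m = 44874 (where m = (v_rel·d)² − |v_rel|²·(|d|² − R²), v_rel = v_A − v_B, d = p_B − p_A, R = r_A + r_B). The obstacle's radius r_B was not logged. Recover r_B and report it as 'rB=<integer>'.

m = 44874
d = (-12, 12);  v_rel = (-11, 9),  |v_rel|² = 202
v_rel×d = (-11)·(12) − (9)·(-12) = -24
since m = R²·202 − (-24)²:  R² = (576 + 44874) / 202 = 225
R = √225 = 15  ⇒  r_B = 15 − 8 = 7

rB=7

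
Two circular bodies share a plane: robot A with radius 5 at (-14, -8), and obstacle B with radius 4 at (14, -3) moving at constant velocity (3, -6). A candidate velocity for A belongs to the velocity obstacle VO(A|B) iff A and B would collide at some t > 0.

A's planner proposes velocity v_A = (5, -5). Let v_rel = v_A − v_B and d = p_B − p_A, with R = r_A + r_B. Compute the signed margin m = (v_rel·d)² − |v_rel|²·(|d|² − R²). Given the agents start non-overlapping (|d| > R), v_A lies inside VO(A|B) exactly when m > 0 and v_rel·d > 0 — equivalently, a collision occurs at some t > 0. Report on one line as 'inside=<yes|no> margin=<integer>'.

d = (28, 5),  |d|² = 809;  R = 5+4 = 9,  c = 809−9² = 728
v_rel = (2, 1),  |v_rel|² = 5;  v_rel·d = (2)·(28) + (1)·(5) = 61
5·t² − 122·t + 728 = 0  ⇒  m = 61² − 5·728 = 81
m = 81 > 0,  v_rel·d = 61 > 0  ⇒  inside

inside=yes margin=81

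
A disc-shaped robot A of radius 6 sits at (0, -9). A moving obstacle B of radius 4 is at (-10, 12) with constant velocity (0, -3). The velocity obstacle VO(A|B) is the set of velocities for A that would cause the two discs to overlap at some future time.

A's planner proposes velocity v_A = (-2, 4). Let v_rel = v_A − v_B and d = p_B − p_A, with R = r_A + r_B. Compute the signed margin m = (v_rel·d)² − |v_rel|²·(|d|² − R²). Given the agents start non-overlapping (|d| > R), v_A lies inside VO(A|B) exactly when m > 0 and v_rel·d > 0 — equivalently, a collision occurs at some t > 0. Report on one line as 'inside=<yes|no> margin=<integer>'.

d = (-10, 21),  |d|² = 541;  R = 6+4 = 10,  c = 541−10² = 441
v_rel = (-2, 7),  |v_rel|² = 53;  v_rel·d = (-2)·(-10) + (7)·(21) = 167
53·t² − 334·t + 441 = 0  ⇒  m = 167² − 53·441 = 4516
m = 4516 > 0,  v_rel·d = 167 > 0  ⇒  inside

inside=yes margin=4516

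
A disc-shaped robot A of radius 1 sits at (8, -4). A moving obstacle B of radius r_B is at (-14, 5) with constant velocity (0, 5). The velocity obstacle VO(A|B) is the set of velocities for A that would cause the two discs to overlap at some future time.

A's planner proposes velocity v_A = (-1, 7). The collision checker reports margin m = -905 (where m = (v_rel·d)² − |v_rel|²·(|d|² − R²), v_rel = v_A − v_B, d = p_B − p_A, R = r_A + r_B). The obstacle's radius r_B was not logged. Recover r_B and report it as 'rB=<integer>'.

m = -905
d = (-22, 9);  v_rel = (-1, 2),  |v_rel|² = 5
v_rel×d = (-1)·(9) − (2)·(-22) = 35
since m = R²·5 − 35²:  R² = (1225 + -905) / 5 = 64
R = √64 = 8  ⇒  r_B = 8 − 1 = 7

rB=7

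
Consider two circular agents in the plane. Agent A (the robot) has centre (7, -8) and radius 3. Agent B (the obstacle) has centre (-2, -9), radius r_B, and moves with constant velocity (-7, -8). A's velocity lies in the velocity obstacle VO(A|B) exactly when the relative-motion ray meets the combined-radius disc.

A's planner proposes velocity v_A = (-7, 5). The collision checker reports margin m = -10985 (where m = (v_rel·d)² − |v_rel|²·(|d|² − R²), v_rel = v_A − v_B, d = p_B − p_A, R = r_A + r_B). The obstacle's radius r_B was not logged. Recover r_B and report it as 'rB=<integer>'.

m = -10985
d = (-9, -1);  v_rel = (0, 13),  |v_rel|² = 169
v_rel×d = (0)·(-1) − (13)·(-9) = 117
since m = R²·169 − 117²:  R² = (13689 + -10985) / 169 = 16
R = √16 = 4  ⇒  r_B = 4 − 3 = 1

rB=1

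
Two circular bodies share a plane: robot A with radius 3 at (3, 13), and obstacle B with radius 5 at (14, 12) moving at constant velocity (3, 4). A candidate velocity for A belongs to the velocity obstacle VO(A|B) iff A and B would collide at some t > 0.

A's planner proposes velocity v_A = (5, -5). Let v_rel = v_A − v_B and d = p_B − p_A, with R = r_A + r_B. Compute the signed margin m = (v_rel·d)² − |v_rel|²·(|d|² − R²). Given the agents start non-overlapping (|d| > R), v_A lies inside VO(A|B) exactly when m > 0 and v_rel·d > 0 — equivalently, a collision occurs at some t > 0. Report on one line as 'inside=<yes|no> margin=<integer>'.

d = (11, -1),  |d|² = 122;  R = 3+5 = 8,  c = 122−8² = 58
v_rel = (2, -9),  |v_rel|² = 85;  v_rel·d = (2)·(11) + (-9)·(-1) = 31
85·t² − 62·t + 58 = 0  ⇒  m = 31² − 85·58 = -3969
m = -3969 < 0,  v_rel·d = 31 > 0  ⇒  outside

inside=no margin=-3969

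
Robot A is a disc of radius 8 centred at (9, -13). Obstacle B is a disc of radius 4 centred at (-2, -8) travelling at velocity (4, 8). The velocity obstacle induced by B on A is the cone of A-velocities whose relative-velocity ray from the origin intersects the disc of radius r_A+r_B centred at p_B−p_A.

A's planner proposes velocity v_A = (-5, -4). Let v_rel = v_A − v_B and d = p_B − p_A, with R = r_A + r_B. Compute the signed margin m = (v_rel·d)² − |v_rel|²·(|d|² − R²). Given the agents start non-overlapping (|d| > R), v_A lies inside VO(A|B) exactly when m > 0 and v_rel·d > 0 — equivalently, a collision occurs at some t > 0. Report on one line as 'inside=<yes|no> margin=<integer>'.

d = (-11, 5),  |d|² = 146;  R = 8+4 = 12,  c = 146−12² = 2
v_rel = (-9, -12),  |v_rel|² = 225;  v_rel·d = (-9)·(-11) + (-12)·(5) = 39
225·t² − 78·t + 2 = 0  ⇒  m = 39² − 225·2 = 1071
m = 1071 > 0,  v_rel·d = 39 > 0  ⇒  inside

inside=yes margin=1071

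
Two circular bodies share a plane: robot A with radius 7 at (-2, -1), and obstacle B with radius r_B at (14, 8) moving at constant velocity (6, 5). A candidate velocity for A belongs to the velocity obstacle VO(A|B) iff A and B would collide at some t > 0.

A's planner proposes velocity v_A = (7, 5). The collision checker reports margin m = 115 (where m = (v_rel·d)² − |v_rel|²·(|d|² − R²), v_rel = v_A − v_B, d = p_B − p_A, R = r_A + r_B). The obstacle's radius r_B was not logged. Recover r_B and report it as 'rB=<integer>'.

m = 115
d = (16, 9);  v_rel = (1, 0),  |v_rel|² = 1
v_rel×d = (1)·(9) − (0)·(16) = 9
since m = R²·1 − 9²:  R² = (81 + 115) / 1 = 196
R = √196 = 14  ⇒  r_B = 14 − 7 = 7

rB=7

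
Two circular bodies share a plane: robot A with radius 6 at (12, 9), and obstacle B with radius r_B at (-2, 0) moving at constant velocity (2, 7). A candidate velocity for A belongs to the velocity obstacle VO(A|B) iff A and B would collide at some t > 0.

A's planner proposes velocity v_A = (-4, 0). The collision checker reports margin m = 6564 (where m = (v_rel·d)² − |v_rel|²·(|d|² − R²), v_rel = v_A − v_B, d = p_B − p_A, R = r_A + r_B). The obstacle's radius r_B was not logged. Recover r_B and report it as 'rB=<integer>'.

m = 6564
d = (-14, -9);  v_rel = (-6, -7),  |v_rel|² = 85
v_rel×d = (-6)·(-9) − (-7)·(-14) = -44
since m = R²·85 − (-44)²:  R² = (1936 + 6564) / 85 = 100
R = √100 = 10  ⇒  r_B = 10 − 6 = 4

rB=4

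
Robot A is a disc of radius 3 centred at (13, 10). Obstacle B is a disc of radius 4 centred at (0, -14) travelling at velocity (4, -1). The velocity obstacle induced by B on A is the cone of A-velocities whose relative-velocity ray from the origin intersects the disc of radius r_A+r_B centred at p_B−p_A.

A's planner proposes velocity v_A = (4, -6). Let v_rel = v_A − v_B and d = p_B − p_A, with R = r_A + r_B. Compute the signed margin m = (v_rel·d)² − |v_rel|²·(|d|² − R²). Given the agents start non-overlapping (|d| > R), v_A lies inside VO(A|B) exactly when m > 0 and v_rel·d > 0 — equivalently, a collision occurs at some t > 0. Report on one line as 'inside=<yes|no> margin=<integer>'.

d = (-13, -24),  |d|² = 745;  R = 3+4 = 7,  c = 745−7² = 696
v_rel = (0, -5),  |v_rel|² = 25;  v_rel·d = (0)·(-13) + (-5)·(-24) = 120
25·t² − 240·t + 696 = 0  ⇒  m = 120² − 25·696 = -3000
m = -3000 < 0,  v_rel·d = 120 > 0  ⇒  outside

inside=no margin=-3000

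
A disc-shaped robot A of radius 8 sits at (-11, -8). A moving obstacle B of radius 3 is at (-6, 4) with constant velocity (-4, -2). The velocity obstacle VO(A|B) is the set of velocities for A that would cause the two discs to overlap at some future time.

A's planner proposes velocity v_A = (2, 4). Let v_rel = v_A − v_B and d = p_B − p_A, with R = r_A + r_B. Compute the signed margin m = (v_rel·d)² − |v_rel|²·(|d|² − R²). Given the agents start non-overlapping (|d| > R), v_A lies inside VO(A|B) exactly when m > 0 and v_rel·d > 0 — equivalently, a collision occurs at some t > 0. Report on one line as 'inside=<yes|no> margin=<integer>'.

d = (5, 12),  |d|² = 169;  R = 8+3 = 11,  c = 169−11² = 48
v_rel = (6, 6),  |v_rel|² = 72;  v_rel·d = (6)·(5) + (6)·(12) = 102
72·t² − 204·t + 48 = 0  ⇒  m = 102² − 72·48 = 6948
m = 6948 > 0,  v_rel·d = 102 > 0  ⇒  inside

inside=yes margin=6948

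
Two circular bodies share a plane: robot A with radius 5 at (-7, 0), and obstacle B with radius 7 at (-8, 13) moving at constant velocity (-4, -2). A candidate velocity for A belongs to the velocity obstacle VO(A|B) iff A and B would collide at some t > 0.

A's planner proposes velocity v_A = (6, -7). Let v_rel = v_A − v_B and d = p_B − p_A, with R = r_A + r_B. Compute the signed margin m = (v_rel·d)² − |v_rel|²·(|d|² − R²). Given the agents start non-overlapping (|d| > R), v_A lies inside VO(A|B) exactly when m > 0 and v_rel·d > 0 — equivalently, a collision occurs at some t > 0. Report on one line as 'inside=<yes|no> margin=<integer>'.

d = (-1, 13),  |d|² = 170;  R = 5+7 = 12,  c = 170−12² = 26
v_rel = (10, -5),  |v_rel|² = 125;  v_rel·d = (10)·(-1) + (-5)·(13) = -75
125·t² + 150·t + 26 = 0  ⇒  m = (-75)² − 125·26 = 2375
m = 2375 > 0,  v_rel·d = -75 < 0  ⇒  outside

inside=no margin=2375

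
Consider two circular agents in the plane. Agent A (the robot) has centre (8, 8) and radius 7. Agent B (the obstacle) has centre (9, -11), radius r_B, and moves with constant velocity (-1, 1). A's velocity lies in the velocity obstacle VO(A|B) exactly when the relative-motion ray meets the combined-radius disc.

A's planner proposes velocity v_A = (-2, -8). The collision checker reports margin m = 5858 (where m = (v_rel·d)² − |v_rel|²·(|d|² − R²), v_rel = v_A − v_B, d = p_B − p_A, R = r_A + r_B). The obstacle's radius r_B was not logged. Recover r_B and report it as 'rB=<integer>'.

m = 5858
d = (1, -19);  v_rel = (-1, -9),  |v_rel|² = 82
v_rel×d = (-1)·(-19) − (-9)·(1) = 28
since m = R²·82 − 28²:  R² = (784 + 5858) / 82 = 81
R = √81 = 9  ⇒  r_B = 9 − 7 = 2

rB=2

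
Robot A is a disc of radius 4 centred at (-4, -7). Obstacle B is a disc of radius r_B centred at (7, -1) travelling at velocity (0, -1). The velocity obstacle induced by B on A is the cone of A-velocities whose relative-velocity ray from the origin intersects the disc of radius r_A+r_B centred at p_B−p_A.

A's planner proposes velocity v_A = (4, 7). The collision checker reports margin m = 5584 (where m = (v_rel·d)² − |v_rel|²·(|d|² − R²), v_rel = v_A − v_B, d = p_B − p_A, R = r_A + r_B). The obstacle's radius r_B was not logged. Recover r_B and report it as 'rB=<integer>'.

m = 5584
d = (11, 6);  v_rel = (4, 8),  |v_rel|² = 80
v_rel×d = (4)·(6) − (8)·(11) = -64
since m = R²·80 − (-64)²:  R² = (4096 + 5584) / 80 = 121
R = √121 = 11  ⇒  r_B = 11 − 4 = 7

rB=7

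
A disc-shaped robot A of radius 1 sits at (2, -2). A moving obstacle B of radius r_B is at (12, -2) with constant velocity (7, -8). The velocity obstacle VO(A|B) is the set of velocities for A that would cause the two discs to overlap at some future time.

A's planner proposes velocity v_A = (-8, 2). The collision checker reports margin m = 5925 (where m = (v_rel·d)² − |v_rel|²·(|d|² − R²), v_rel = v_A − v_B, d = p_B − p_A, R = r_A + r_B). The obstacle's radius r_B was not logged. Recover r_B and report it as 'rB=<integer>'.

m = 5925
d = (10, 0);  v_rel = (-15, 10),  |v_rel|² = 325
v_rel×d = (-15)·(0) − (10)·(10) = -100
since m = R²·325 − (-100)²:  R² = (10000 + 5925) / 325 = 49
R = √49 = 7  ⇒  r_B = 7 − 1 = 6

rB=6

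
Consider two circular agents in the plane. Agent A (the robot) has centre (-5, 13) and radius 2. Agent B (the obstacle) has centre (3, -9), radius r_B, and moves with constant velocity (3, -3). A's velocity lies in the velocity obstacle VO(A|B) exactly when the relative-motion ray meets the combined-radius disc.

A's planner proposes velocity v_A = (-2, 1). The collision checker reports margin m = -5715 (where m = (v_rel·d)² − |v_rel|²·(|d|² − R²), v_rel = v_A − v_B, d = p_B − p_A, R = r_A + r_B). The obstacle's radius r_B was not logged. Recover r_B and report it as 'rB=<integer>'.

m = -5715
d = (8, -22);  v_rel = (-5, 4),  |v_rel|² = 41
v_rel×d = (-5)·(-22) − (4)·(8) = 78
since m = R²·41 − 78²:  R² = (6084 + -5715) / 41 = 9
R = √9 = 3  ⇒  r_B = 3 − 2 = 1

rB=1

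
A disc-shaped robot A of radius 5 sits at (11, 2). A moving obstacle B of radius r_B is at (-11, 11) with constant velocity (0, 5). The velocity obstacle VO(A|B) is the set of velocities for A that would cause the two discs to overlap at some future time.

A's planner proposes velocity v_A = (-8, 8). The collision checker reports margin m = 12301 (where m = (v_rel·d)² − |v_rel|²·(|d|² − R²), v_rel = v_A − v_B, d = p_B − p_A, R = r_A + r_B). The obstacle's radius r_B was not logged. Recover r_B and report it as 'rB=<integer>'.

m = 12301
d = (-22, 9);  v_rel = (-8, 3),  |v_rel|² = 73
v_rel×d = (-8)·(9) − (3)·(-22) = -6
since m = R²·73 − (-6)²:  R² = (36 + 12301) / 73 = 169
R = √169 = 13  ⇒  r_B = 13 − 5 = 8

rB=8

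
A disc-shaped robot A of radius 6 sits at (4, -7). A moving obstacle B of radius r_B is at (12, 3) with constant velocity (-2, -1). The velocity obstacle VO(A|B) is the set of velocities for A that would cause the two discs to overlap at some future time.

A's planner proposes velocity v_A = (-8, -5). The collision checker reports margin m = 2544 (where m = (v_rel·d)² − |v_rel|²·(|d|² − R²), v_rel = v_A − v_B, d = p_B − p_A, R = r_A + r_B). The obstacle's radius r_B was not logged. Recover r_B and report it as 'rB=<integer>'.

m = 2544
d = (8, 10);  v_rel = (-6, -4),  |v_rel|² = 52
v_rel×d = (-6)·(10) − (-4)·(8) = -28
since m = R²·52 − (-28)²:  R² = (784 + 2544) / 52 = 64
R = √64 = 8  ⇒  r_B = 8 − 6 = 2

rB=2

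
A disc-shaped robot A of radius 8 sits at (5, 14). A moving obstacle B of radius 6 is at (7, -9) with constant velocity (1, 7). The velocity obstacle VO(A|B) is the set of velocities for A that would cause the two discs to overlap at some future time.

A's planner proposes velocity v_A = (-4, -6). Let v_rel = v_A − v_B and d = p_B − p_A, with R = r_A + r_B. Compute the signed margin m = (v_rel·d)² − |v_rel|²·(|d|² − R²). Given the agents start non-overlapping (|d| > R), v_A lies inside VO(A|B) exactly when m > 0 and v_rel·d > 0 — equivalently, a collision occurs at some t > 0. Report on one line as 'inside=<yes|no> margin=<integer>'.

d = (2, -23),  |d|² = 533;  R = 8+6 = 14,  c = 533−14² = 337
v_rel = (-5, -13),  |v_rel|² = 194;  v_rel·d = (-5)·(2) + (-13)·(-23) = 289
194·t² − 578·t + 337 = 0  ⇒  m = 289² − 194·337 = 18143
m = 18143 > 0,  v_rel·d = 289 > 0  ⇒  inside

inside=yes margin=18143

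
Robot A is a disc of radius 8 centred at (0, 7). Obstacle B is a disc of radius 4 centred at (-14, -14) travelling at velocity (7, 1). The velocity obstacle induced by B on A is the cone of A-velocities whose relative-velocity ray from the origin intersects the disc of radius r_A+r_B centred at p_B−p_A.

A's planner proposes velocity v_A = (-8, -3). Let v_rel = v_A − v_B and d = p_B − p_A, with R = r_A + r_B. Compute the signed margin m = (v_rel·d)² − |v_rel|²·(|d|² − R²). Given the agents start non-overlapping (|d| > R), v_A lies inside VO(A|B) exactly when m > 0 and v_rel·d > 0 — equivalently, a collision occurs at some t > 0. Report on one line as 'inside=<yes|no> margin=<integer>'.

d = (-14, -21),  |d|² = 637;  R = 8+4 = 12,  c = 637−12² = 493
v_rel = (-15, -4),  |v_rel|² = 241;  v_rel·d = (-15)·(-14) + (-4)·(-21) = 294
241·t² − 588·t + 493 = 0  ⇒  m = 294² − 241·493 = -32377
m = -32377 < 0,  v_rel·d = 294 > 0  ⇒  outside

inside=no margin=-32377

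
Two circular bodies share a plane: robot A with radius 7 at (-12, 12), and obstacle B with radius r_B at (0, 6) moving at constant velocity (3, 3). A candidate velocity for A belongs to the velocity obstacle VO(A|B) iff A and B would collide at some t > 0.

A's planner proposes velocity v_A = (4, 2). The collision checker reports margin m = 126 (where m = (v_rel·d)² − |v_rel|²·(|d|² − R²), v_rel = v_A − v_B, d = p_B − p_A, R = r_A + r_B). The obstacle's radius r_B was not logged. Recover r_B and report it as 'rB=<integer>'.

m = 126
d = (12, -6);  v_rel = (1, -1),  |v_rel|² = 2
v_rel×d = (1)·(-6) − (-1)·(12) = 6
since m = R²·2 − 6²:  R² = (36 + 126) / 2 = 81
R = √81 = 9  ⇒  r_B = 9 − 7 = 2

rB=2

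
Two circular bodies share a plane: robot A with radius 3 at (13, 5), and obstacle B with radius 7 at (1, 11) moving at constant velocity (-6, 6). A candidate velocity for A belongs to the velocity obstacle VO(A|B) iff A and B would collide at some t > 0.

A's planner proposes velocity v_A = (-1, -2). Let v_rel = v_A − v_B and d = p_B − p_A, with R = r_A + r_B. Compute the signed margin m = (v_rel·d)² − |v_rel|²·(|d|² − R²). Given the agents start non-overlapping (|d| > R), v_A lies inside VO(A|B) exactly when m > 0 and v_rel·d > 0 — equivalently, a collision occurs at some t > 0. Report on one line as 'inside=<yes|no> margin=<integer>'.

d = (-12, 6),  |d|² = 180;  R = 3+7 = 10,  c = 180−10² = 80
v_rel = (5, -8),  |v_rel|² = 89;  v_rel·d = (5)·(-12) + (-8)·(6) = -108
89·t² + 216·t + 80 = 0  ⇒  m = (-108)² − 89·80 = 4544
m = 4544 > 0,  v_rel·d = -108 < 0  ⇒  outside

inside=no margin=4544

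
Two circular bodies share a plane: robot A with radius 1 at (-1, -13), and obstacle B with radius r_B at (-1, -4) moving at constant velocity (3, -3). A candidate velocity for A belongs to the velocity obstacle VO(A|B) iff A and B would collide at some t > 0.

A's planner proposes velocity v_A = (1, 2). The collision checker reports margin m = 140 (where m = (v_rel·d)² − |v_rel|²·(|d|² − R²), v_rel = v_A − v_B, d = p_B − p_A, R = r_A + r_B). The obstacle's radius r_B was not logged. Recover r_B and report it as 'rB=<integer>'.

m = 140
d = (0, 9);  v_rel = (-2, 5),  |v_rel|² = 29
v_rel×d = (-2)·(9) − (5)·(0) = -18
since m = R²·29 − (-18)²:  R² = (324 + 140) / 29 = 16
R = √16 = 4  ⇒  r_B = 4 − 1 = 3

rB=3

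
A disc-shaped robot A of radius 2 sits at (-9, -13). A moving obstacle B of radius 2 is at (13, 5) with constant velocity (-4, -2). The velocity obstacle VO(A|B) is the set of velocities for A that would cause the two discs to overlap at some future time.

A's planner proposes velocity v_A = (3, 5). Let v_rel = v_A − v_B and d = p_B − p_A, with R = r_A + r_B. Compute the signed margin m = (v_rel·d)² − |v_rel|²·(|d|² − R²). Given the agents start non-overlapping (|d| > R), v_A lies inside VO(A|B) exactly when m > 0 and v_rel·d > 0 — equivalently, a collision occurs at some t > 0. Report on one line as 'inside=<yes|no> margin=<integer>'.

d = (22, 18),  |d|² = 808;  R = 2+2 = 4,  c = 808−4² = 792
v_rel = (7, 7),  |v_rel|² = 98;  v_rel·d = (7)·(22) + (7)·(18) = 280
98·t² − 560·t + 792 = 0  ⇒  m = 280² − 98·792 = 784
m = 784 > 0,  v_rel·d = 280 > 0  ⇒  inside

inside=yes margin=784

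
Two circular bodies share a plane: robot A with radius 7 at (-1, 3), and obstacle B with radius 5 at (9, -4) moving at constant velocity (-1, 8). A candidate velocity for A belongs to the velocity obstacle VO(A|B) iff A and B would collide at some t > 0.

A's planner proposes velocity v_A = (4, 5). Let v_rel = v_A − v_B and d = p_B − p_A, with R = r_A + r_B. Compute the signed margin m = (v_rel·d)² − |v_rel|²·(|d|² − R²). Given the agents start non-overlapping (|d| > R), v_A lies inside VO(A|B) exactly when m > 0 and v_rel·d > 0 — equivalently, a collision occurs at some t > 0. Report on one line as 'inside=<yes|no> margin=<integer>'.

d = (10, -7),  |d|² = 149;  R = 7+5 = 12,  c = 149−12² = 5
v_rel = (5, -3),  |v_rel|² = 34;  v_rel·d = (5)·(10) + (-3)·(-7) = 71
34·t² − 142·t + 5 = 0  ⇒  m = 71² − 34·5 = 4871
m = 4871 > 0,  v_rel·d = 71 > 0  ⇒  inside

inside=yes margin=4871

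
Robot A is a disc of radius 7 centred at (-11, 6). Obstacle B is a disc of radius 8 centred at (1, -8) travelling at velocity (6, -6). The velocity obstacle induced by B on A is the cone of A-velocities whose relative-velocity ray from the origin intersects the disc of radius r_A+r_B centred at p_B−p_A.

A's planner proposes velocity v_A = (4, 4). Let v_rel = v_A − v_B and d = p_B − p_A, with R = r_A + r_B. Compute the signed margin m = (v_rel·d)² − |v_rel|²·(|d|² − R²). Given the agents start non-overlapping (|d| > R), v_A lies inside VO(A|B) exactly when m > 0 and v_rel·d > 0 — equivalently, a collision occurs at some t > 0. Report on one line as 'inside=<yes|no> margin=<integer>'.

d = (12, -14),  |d|² = 340;  R = 7+8 = 15,  c = 340−15² = 115
v_rel = (-2, 10),  |v_rel|² = 104;  v_rel·d = (-2)·(12) + (10)·(-14) = -164
104·t² + 328·t + 115 = 0  ⇒  m = (-164)² − 104·115 = 14936
m = 14936 > 0,  v_rel·d = -164 < 0  ⇒  outside

inside=no margin=14936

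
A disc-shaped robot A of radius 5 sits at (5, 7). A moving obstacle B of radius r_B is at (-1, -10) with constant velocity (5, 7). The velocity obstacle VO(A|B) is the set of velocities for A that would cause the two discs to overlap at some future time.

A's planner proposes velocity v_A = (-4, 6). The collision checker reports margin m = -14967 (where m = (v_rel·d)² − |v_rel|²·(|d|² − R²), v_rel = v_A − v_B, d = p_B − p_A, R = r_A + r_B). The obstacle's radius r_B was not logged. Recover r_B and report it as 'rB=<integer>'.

m = -14967
d = (-6, -17);  v_rel = (-9, -1),  |v_rel|² = 82
v_rel×d = (-9)·(-17) − (-1)·(-6) = 147
since m = R²·82 − 147²:  R² = (21609 + -14967) / 82 = 81
R = √81 = 9  ⇒  r_B = 9 − 5 = 4

rB=4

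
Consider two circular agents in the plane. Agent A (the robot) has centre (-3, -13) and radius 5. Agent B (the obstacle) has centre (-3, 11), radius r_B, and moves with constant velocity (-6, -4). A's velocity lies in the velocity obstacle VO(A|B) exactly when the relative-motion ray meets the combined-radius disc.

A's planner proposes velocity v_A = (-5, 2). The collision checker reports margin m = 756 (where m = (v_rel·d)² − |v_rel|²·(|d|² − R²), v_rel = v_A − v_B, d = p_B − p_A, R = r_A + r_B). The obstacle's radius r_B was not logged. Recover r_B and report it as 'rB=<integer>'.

m = 756
d = (0, 24);  v_rel = (1, 6),  |v_rel|² = 37
v_rel×d = (1)·(24) − (6)·(0) = 24
since m = R²·37 − 24²:  R² = (576 + 756) / 37 = 36
R = √36 = 6  ⇒  r_B = 6 − 5 = 1

rB=1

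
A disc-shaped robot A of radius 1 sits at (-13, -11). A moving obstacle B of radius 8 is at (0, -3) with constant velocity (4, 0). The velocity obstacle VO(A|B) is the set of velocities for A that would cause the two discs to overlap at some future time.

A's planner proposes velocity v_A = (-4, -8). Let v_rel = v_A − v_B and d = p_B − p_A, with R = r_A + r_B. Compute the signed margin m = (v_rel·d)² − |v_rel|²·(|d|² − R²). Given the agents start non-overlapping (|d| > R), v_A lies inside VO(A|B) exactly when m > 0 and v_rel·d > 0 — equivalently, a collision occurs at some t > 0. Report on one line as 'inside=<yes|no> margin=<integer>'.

d = (13, 8),  |d|² = 233;  R = 1+8 = 9,  c = 233−9² = 152
v_rel = (-8, -8),  |v_rel|² = 128;  v_rel·d = (-8)·(13) + (-8)·(8) = -168
128·t² + 336·t + 152 = 0  ⇒  m = (-168)² − 128·152 = 8768
m = 8768 > 0,  v_rel·d = -168 < 0  ⇒  outside

inside=no margin=8768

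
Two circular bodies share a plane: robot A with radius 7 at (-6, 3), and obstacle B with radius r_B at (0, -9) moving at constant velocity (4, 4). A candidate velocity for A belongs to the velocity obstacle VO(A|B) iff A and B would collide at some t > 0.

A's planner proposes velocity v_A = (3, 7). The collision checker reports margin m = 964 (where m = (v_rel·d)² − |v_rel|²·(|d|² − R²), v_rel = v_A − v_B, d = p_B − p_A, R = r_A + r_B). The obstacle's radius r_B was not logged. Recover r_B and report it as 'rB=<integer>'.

m = 964
d = (6, -12);  v_rel = (-1, 3),  |v_rel|² = 10
v_rel×d = (-1)·(-12) − (3)·(6) = -6
since m = R²·10 − (-6)²:  R² = (36 + 964) / 10 = 100
R = √100 = 10  ⇒  r_B = 10 − 7 = 3

rB=3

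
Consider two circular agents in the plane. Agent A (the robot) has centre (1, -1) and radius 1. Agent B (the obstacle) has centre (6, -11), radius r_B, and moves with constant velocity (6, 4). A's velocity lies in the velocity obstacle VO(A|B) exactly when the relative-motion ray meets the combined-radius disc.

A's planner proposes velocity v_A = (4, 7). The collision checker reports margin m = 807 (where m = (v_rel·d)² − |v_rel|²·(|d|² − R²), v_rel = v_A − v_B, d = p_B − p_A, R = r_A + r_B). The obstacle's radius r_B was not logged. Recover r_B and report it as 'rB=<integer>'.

m = 807
d = (5, -10);  v_rel = (-2, 3),  |v_rel|² = 13
v_rel×d = (-2)·(-10) − (3)·(5) = 5
since m = R²·13 − 5²:  R² = (25 + 807) / 13 = 64
R = √64 = 8  ⇒  r_B = 8 − 1 = 7

rB=7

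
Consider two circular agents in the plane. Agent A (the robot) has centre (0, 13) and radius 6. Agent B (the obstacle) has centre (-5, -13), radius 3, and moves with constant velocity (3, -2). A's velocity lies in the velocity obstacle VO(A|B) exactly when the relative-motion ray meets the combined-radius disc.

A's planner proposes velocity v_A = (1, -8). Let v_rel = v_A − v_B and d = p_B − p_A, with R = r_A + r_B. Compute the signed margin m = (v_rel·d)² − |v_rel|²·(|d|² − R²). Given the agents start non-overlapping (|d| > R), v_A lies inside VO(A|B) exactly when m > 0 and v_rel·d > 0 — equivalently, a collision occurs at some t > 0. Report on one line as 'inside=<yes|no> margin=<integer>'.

d = (-5, -26),  |d|² = 701;  R = 6+3 = 9,  c = 701−9² = 620
v_rel = (-2, -6),  |v_rel|² = 40;  v_rel·d = (-2)·(-5) + (-6)·(-26) = 166
40·t² − 332·t + 620 = 0  ⇒  m = 166² − 40·620 = 2756
m = 2756 > 0,  v_rel·d = 166 > 0  ⇒  inside

inside=yes margin=2756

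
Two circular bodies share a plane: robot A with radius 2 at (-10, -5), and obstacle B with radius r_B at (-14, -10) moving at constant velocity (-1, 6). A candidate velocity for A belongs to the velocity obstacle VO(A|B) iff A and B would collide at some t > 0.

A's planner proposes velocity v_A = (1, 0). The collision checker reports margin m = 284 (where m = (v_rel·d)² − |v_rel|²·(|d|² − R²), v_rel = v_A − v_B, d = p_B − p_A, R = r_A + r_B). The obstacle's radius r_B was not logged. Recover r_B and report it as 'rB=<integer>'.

m = 284
d = (-4, -5);  v_rel = (2, -6),  |v_rel|² = 40
v_rel×d = (2)·(-5) − (-6)·(-4) = -34
since m = R²·40 − (-34)²:  R² = (1156 + 284) / 40 = 36
R = √36 = 6  ⇒  r_B = 6 − 2 = 4

rB=4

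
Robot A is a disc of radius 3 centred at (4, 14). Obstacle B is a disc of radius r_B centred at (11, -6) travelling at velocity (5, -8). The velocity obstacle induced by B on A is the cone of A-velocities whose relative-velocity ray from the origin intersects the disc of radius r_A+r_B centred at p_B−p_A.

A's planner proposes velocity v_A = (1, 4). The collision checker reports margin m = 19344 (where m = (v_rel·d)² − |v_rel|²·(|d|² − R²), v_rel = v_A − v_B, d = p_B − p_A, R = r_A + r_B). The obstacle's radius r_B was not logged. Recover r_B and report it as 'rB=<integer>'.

m = 19344
d = (7, -20);  v_rel = (-4, 12),  |v_rel|² = 160
v_rel×d = (-4)·(-20) − (12)·(7) = -4
since m = R²·160 − (-4)²:  R² = (16 + 19344) / 160 = 121
R = √121 = 11  ⇒  r_B = 11 − 3 = 8

rB=8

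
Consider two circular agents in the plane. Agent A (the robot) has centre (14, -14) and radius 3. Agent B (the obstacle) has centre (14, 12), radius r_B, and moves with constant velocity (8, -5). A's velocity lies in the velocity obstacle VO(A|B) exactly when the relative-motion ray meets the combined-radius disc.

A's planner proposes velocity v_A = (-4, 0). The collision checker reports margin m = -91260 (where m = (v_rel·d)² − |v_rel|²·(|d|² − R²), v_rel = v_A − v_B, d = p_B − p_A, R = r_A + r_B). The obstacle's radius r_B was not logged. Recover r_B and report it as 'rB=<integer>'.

m = -91260
d = (0, 26);  v_rel = (-12, 5),  |v_rel|² = 169
v_rel×d = (-12)·(26) − (5)·(0) = -312
since m = R²·169 − (-312)²:  R² = (97344 + -91260) / 169 = 36
R = √36 = 6  ⇒  r_B = 6 − 3 = 3

rB=3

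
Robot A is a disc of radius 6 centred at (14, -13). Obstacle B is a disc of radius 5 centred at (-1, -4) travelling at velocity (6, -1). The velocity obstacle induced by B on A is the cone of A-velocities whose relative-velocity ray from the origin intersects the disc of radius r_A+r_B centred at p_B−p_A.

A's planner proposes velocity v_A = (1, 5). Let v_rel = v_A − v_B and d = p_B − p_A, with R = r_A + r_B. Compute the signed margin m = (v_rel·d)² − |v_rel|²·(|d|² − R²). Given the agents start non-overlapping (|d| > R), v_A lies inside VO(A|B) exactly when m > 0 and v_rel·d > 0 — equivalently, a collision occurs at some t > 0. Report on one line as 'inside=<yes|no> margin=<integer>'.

d = (-15, 9),  |d|² = 306;  R = 6+5 = 11,  c = 306−11² = 185
v_rel = (-5, 6),  |v_rel|² = 61;  v_rel·d = (-5)·(-15) + (6)·(9) = 129
61·t² − 258·t + 185 = 0  ⇒  m = 129² − 61·185 = 5356
m = 5356 > 0,  v_rel·d = 129 > 0  ⇒  inside

inside=yes margin=5356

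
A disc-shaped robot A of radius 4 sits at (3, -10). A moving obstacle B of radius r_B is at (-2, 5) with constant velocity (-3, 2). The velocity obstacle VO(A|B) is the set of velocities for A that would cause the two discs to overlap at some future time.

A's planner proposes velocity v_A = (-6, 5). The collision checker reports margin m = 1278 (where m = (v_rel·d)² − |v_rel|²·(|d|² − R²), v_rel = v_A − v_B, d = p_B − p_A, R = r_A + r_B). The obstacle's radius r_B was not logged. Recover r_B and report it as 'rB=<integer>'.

m = 1278
d = (-5, 15);  v_rel = (-3, 3),  |v_rel|² = 18
v_rel×d = (-3)·(15) − (3)·(-5) = -30
since m = R²·18 − (-30)²:  R² = (900 + 1278) / 18 = 121
R = √121 = 11  ⇒  r_B = 11 − 4 = 7

rB=7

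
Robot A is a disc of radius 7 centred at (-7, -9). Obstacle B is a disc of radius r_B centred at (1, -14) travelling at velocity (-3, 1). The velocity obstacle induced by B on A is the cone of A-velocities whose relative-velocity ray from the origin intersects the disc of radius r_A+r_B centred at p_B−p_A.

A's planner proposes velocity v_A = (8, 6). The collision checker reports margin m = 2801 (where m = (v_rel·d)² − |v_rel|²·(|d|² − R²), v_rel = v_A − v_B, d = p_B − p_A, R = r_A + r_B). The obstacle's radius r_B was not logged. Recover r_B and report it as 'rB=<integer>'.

m = 2801
d = (8, -5);  v_rel = (11, 5),  |v_rel|² = 146
v_rel×d = (11)·(-5) − (5)·(8) = -95
since m = R²·146 − (-95)²:  R² = (9025 + 2801) / 146 = 81
R = √81 = 9  ⇒  r_B = 9 − 7 = 2

rB=2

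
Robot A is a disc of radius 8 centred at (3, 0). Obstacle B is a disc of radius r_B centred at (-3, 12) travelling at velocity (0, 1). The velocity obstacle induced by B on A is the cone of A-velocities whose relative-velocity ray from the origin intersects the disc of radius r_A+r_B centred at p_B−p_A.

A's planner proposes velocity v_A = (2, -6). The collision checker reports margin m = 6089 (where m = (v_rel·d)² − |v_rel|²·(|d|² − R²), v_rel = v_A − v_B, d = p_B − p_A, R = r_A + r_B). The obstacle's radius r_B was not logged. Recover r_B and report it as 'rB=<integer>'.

m = 6089
d = (-6, 12);  v_rel = (2, -7),  |v_rel|² = 53
v_rel×d = (2)·(12) − (-7)·(-6) = -18
since m = R²·53 − (-18)²:  R² = (324 + 6089) / 53 = 121
R = √121 = 11  ⇒  r_B = 11 − 8 = 3

rB=3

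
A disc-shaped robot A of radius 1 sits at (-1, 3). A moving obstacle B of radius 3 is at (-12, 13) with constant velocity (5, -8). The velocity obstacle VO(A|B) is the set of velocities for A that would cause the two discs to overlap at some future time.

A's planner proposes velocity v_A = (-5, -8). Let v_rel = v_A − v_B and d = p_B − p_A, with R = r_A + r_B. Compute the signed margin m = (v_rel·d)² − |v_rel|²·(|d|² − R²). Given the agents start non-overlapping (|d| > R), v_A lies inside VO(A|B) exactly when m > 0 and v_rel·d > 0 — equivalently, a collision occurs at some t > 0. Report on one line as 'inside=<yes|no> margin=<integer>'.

d = (-11, 10),  |d|² = 221;  R = 1+3 = 4,  c = 221−4² = 205
v_rel = (-10, 0),  |v_rel|² = 100;  v_rel·d = (-10)·(-11) + (0)·(10) = 110
100·t² − 220·t + 205 = 0  ⇒  m = 110² − 100·205 = -8400
m = -8400 < 0,  v_rel·d = 110 > 0  ⇒  outside

inside=no margin=-8400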